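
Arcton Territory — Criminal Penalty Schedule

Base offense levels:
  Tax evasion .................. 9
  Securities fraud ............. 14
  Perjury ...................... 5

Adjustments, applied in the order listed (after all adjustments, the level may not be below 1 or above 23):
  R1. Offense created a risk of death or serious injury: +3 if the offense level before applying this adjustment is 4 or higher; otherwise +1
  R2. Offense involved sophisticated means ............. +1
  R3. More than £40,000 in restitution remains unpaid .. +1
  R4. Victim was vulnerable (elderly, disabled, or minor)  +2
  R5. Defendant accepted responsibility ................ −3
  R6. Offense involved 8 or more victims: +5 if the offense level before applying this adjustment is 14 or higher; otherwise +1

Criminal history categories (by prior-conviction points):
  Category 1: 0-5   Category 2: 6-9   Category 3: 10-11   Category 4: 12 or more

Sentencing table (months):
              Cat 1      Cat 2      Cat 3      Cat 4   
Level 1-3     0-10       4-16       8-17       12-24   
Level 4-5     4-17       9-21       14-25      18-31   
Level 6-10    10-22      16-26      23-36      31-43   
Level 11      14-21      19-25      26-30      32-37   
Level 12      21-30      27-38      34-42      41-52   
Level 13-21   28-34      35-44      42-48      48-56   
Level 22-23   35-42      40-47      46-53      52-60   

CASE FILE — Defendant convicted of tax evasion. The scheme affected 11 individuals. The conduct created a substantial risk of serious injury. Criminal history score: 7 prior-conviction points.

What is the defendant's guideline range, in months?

Base offense level for tax evasion: 9.
R1 applies (level before this adjustment is 9 ≥ 4, so +3): 9 + 3 = 12.
R2 does not apply.
R4 does not apply.
R5 does not apply.
R6 applies (level before this adjustment is 12 < 14, so +1): 12 + 1 = 13.
Final offense level: 13.
Criminal history: 7 prior points → Category 2 (6-9).
Level 13 falls in the 13-21 band.
Grid: Level 13-21 × Category 2 = 35-44 months.

35-44 months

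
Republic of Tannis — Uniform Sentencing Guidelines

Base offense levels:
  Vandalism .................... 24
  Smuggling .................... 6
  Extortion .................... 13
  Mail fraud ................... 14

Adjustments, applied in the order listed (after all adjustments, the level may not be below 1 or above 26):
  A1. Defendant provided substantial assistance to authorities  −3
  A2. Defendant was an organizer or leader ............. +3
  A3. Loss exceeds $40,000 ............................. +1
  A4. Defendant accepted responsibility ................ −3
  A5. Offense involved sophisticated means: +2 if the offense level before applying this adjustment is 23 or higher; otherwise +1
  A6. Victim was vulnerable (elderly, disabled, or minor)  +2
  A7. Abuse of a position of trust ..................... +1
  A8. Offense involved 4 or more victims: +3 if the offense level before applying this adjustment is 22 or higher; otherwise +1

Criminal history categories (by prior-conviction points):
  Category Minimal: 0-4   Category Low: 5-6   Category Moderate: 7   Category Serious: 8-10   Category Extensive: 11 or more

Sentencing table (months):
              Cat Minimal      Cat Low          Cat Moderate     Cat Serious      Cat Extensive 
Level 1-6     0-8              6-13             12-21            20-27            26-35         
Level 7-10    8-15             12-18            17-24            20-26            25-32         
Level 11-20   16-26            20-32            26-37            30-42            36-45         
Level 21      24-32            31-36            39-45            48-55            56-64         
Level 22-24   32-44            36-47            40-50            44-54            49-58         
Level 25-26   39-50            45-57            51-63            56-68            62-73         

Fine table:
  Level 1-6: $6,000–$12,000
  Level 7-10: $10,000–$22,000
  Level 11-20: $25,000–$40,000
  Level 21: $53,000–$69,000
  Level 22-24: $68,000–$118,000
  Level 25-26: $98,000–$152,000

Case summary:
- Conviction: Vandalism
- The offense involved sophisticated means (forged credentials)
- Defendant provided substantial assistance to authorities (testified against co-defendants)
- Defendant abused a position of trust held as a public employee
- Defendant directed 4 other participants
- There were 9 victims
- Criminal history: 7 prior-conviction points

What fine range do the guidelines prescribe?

$98,000–$152,000

Base offense level for vandalism: 24.
A1 applies: 24 − 3 = 21.
A2 applies: 21 + 3 = 24.
A4 does not apply.
A5 applies (level before this adjustment is 24 ≥ 23, so +2): 24 + 2 = 26.
A7 applies: 26 + 1 = 27.
A8 applies (level before this adjustment is 27 ≥ 22, so +3): 27 + 3 = 30.
Level 30 exceeds the maximum of 26; capped at 26.
Final offense level: 26.
Level 26 falls in the 25-26 band.
Fine table: Level 25-26 → $98,000–$152,000.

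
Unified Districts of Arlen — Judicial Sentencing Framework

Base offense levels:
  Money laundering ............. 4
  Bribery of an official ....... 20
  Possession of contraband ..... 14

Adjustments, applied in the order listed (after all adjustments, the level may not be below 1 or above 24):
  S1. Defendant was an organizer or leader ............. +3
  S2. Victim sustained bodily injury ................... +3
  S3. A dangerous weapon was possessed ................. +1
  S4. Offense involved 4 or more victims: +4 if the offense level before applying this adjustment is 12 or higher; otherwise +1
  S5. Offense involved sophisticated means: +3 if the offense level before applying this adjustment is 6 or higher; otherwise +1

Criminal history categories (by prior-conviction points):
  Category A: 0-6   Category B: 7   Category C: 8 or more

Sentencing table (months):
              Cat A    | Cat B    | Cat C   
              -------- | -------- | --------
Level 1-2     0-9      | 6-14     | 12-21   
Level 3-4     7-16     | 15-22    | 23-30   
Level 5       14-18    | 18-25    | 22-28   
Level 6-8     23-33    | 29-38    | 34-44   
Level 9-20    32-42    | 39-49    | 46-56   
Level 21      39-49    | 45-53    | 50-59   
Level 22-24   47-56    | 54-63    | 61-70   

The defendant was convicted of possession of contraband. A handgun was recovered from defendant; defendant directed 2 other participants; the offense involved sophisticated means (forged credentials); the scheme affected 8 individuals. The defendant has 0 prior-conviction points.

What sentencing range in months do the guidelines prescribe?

47-56 months

Base offense level for possession of contraband: 14.
S1 applies: 14 + 3 = 17.
S2 does not apply.
S3 applies: 17 + 1 = 18.
S4 applies (level before this adjustment is 18 ≥ 12, so +4): 18 + 4 = 22.
S5 applies (level before this adjustment is 22 ≥ 6, so +3): 22 + 3 = 25.
Level 25 exceeds the maximum of 24; capped at 24.
Final offense level: 24.
Criminal history: 0 prior points → Category A (0-6).
Level 24 falls in the 22-24 band.
Grid: Level 22-24 × Category A = 47-56 months.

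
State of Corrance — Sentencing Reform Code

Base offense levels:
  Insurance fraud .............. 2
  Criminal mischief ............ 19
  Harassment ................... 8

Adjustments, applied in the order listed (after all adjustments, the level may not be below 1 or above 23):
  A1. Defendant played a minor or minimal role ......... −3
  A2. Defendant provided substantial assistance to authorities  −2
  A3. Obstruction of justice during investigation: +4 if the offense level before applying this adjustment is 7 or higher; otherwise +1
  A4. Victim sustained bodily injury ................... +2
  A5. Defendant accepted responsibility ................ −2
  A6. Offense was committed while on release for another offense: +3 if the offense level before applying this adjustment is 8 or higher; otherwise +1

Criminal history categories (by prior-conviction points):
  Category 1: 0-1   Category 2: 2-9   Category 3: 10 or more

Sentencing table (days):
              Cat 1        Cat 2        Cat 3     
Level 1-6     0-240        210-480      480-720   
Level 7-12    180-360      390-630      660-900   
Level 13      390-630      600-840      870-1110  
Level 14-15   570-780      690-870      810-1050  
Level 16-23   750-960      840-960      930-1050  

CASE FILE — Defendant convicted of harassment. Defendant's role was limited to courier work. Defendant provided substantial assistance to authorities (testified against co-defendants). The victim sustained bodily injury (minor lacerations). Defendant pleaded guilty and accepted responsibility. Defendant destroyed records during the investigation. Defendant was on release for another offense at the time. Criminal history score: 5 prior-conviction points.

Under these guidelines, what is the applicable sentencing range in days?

210-480 days

Base offense level for harassment: 8.
A1 applies: 8 − 3 = 5.
A2 applies: 5 − 2 = 3.
A3 applies (level before this adjustment is 3 < 7, so +1): 3 + 1 = 4.
A4 applies: 4 + 2 = 6.
A5 applies: 6 − 2 = 4.
A6 applies (level before this adjustment is 4 < 8, so +1): 4 + 1 = 5.
Final offense level: 5.
Criminal history: 5 prior points → Category 2 (2-9).
Level 5 falls in the 1-6 band.
Grid: Level 1-6 × Category 2 = 210-480 days.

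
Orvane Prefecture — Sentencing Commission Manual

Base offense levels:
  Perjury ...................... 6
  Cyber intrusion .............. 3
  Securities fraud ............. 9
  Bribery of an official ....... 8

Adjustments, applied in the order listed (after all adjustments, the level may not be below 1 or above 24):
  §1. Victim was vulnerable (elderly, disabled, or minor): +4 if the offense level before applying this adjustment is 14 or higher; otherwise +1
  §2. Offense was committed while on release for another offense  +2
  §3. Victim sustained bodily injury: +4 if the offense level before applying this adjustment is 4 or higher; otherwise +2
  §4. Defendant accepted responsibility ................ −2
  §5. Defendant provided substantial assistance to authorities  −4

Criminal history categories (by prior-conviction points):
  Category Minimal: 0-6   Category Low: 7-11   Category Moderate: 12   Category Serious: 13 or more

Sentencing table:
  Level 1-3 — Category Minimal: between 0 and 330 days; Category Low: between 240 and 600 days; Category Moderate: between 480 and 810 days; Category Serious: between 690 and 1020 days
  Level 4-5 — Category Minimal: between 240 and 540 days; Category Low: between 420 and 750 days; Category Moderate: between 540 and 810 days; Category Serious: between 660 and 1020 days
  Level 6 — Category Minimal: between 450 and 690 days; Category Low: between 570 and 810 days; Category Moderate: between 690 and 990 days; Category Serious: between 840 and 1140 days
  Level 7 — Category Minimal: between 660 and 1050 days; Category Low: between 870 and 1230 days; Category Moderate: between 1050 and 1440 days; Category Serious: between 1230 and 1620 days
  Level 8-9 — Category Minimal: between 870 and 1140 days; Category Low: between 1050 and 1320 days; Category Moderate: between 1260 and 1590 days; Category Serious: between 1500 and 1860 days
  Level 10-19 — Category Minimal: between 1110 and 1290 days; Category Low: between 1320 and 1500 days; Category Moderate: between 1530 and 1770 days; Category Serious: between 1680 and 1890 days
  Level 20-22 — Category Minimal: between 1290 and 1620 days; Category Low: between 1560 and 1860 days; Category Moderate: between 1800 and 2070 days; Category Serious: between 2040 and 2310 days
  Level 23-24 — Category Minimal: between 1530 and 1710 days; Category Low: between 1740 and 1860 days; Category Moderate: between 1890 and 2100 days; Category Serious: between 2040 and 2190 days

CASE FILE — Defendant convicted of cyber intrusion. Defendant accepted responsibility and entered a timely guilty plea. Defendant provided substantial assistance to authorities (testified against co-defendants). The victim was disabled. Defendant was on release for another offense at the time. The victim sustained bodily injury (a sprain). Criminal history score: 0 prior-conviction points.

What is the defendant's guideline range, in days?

240-540 days

Base offense level for cyber intrusion: 3.
§1 applies (level before this adjustment is 3 < 14, so +1): 3 + 1 = 4.
§2 applies: 4 + 2 = 6.
§3 applies (level before this adjustment is 6 ≥ 4, so +4): 6 + 4 = 10.
§4 applies: 10 − 2 = 8.
§5 applies: 8 − 4 = 4.
Final offense level: 4.
Criminal history: 0 prior points → Category Minimal (0-6).
Level 4 falls in the 4-5 band.
Grid: Level 4-5 × Category Minimal = 240-540 days.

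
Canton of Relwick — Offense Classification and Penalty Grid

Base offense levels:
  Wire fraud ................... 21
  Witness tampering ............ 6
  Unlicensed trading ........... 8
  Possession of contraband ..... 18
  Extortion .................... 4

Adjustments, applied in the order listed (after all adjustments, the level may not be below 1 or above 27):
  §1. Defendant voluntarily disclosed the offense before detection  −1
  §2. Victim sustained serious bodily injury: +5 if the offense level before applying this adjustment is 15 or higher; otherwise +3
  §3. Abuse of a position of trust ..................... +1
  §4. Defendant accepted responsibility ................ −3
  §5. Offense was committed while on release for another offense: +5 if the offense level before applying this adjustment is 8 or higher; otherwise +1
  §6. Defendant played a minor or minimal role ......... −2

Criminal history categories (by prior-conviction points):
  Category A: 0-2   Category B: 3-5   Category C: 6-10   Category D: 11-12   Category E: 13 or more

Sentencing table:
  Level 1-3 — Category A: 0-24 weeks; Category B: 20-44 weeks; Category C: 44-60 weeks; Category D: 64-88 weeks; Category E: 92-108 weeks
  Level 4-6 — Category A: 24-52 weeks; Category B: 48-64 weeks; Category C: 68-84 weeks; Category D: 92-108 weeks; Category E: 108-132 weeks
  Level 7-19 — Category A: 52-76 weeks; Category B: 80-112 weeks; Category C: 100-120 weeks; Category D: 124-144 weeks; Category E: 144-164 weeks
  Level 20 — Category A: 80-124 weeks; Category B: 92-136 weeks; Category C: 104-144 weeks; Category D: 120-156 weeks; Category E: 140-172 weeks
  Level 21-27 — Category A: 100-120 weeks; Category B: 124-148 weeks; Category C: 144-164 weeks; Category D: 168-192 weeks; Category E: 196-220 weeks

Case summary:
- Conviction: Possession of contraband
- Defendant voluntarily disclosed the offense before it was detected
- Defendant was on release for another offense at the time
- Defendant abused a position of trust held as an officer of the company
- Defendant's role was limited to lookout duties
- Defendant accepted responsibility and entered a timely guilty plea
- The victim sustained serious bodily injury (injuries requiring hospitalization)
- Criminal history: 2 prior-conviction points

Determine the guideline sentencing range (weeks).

100-120 weeks

Base offense level for possession of contraband: 18.
§1 applies: 18 − 1 = 17.
§2 applies (level before this adjustment is 17 ≥ 15, so +5): 17 + 5 = 22.
§3 applies: 22 + 1 = 23.
§4 applies: 23 − 3 = 20.
§5 applies (level before this adjustment is 20 ≥ 8, so +5): 20 + 5 = 25.
§6 applies: 25 − 2 = 23.
Final offense level: 23.
Criminal history: 2 prior points → Category A (0-2).
Level 23 falls in the 21-27 band.
Grid: Level 21-27 × Category A = 100-120 weeks.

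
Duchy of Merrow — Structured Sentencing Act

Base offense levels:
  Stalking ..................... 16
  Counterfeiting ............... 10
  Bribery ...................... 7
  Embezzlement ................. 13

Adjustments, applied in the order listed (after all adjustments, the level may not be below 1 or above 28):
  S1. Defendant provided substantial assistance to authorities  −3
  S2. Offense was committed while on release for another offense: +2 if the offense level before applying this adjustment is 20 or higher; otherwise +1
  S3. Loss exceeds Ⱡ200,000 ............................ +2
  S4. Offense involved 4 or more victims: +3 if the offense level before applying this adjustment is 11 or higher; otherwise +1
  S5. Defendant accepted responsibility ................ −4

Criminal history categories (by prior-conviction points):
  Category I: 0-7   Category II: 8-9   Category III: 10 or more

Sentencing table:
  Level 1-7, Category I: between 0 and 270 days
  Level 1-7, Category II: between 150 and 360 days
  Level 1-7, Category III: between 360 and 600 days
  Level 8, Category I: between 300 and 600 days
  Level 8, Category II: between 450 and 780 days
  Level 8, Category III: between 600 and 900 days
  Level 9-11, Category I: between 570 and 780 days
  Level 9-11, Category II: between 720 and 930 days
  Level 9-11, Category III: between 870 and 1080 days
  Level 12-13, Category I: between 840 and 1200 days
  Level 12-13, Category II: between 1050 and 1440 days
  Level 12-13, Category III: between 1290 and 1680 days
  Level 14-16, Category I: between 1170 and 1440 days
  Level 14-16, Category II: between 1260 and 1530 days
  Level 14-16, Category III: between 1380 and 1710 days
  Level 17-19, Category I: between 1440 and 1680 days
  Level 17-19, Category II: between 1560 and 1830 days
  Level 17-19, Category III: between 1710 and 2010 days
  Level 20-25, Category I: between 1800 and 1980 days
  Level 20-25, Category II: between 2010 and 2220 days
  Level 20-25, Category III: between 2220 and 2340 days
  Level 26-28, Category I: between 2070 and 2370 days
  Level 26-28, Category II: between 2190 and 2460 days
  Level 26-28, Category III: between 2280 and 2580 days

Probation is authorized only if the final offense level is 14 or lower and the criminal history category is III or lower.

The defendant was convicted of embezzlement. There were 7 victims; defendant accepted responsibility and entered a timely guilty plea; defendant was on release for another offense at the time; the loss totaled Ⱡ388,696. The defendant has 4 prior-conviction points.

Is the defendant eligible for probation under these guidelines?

Base offense level for embezzlement: 13.
S1 does not apply.
S2 applies (level before this adjustment is 13 < 20, so +1): 13 + 1 = 14.
S3 applies: 14 + 2 = 16.
S4 applies (level before this adjustment is 16 ≥ 11, so +3): 16 + 3 = 19.
S5 applies: 19 − 4 = 15.
Final offense level: 15.
Criminal history: 4 prior points → Category I (0-7).
Level 15 falls in the 14-16 band.
Grid: Level 14-16 × Category I = 1170-1440 days.
Probation check: level 15 > 14 and category I ≤ III → not eligible.

No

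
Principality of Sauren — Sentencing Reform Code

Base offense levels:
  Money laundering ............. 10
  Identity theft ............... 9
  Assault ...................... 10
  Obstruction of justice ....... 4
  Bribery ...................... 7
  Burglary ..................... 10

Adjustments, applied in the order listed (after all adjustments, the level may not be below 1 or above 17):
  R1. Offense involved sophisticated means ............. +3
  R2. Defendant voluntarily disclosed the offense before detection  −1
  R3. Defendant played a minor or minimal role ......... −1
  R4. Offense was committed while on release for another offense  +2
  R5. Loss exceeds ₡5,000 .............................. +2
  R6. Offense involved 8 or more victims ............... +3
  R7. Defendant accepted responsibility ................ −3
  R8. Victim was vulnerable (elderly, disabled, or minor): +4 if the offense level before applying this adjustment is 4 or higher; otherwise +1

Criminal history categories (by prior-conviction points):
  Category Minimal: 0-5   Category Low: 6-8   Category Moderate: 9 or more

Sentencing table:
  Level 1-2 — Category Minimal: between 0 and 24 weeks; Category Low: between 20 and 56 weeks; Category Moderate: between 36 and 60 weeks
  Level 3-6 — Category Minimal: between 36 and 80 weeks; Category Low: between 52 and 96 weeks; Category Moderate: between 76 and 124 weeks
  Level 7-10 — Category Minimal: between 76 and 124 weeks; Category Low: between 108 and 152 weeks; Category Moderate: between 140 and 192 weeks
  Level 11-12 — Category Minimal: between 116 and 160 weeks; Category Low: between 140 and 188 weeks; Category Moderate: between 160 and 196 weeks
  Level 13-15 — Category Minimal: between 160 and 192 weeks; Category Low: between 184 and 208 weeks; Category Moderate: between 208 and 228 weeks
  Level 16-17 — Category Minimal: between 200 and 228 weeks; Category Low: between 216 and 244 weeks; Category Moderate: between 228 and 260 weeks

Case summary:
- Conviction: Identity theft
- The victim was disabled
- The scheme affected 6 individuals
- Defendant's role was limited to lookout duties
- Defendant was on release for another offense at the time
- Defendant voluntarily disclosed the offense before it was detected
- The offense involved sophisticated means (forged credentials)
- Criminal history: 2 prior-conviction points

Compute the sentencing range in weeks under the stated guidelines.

Base offense level for identity theft: 9.
R1 applies: 9 + 3 = 12.
R2 applies: 12 − 1 = 11.
R3 applies: 11 − 1 = 10.
R4 applies: 10 + 2 = 12.
R5 does not apply.
R6 does not apply.
R7 does not apply.
R8 applies (level before this adjustment is 12 ≥ 4, so +4): 12 + 4 = 16.
Final offense level: 16.
Criminal history: 2 prior points → Category Minimal (0-5).
Level 16 falls in the 16-17 band.
Grid: Level 16-17 × Category Minimal = 200-228 weeks.

200-228 weeks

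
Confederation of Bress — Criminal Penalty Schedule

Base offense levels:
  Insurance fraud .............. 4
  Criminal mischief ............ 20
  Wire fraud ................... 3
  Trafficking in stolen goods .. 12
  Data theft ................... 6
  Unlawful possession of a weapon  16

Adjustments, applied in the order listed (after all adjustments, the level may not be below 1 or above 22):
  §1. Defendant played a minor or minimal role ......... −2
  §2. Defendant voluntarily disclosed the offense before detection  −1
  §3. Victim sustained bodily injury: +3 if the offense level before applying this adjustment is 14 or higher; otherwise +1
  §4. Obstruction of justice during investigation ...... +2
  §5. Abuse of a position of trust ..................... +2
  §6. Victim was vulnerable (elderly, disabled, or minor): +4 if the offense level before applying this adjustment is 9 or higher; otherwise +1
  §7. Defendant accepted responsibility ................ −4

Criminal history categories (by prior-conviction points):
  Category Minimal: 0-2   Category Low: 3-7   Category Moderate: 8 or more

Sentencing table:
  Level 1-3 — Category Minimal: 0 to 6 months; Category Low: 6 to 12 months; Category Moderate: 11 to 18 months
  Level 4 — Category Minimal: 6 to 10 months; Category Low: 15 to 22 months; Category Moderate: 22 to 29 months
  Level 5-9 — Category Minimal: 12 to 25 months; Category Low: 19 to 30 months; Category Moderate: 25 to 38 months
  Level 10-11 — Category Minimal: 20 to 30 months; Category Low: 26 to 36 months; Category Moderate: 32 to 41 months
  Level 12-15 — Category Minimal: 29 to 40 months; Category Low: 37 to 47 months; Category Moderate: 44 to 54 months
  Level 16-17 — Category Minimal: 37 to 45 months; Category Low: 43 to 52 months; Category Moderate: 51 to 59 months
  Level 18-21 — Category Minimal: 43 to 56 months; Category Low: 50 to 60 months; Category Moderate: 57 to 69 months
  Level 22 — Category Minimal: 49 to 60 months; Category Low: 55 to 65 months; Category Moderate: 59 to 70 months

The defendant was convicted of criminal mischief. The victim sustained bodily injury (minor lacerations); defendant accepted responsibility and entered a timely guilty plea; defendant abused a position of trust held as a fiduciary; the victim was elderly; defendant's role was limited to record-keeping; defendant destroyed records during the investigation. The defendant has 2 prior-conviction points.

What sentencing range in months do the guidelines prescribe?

Base offense level for criminal mischief: 20.
§1 applies: 20 − 2 = 18.
§2 does not apply.
§3 applies (level before this adjustment is 18 ≥ 14, so +3): 18 + 3 = 21.
§4 applies: 21 + 2 = 23.
§5 applies: 23 + 2 = 25.
§6 applies (level before this adjustment is 25 ≥ 9, so +4): 25 + 4 = 29.
§7 applies: 29 − 4 = 25.
Level 25 exceeds the maximum of 22; capped at 22.
Final offense level: 22.
Criminal history: 2 prior points → Category Minimal (0-2).
Level 22 falls in the 22 band.
Grid: Level 22 × Category Minimal = 49-60 months.

49-60 months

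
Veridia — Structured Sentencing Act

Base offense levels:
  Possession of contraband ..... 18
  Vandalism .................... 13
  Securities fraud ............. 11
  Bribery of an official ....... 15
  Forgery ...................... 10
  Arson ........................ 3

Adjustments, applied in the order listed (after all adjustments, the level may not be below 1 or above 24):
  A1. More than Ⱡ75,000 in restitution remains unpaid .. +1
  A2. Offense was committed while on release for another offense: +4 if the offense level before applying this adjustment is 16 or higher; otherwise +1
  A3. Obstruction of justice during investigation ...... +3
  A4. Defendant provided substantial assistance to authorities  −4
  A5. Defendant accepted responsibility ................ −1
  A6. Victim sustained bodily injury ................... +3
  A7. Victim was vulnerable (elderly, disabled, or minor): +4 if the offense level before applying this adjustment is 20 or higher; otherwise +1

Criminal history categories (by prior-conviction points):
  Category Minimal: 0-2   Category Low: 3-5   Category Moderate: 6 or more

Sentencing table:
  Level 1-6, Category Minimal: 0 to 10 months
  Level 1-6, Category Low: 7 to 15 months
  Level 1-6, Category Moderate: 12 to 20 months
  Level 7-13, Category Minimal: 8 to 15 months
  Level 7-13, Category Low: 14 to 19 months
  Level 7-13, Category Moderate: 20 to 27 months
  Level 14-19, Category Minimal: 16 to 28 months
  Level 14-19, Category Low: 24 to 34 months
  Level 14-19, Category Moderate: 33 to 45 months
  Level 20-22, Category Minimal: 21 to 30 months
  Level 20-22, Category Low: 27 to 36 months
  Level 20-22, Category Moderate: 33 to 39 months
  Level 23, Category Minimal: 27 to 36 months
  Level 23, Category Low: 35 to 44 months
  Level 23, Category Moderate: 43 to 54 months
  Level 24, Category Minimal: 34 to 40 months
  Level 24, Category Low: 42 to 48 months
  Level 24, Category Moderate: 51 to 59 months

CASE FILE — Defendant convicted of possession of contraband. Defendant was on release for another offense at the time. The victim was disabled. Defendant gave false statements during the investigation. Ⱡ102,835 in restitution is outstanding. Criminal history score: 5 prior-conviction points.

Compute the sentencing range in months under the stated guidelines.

42-48 months

Base offense level for possession of contraband: 18.
A1 applies: 18 + 1 = 19.
A2 applies (level before this adjustment is 19 ≥ 16, so +4): 19 + 4 = 23.
A3 applies: 23 + 3 = 26.
A5 does not apply.
A7 applies (level before this adjustment is 26 ≥ 20, so +4): 26 + 4 = 30.
Level 30 exceeds the maximum of 24; capped at 24.
Final offense level: 24.
Criminal history: 5 prior points → Category Low (3-5).
Level 24 falls in the 24 band.
Grid: Level 24 × Category Low = 42-48 months.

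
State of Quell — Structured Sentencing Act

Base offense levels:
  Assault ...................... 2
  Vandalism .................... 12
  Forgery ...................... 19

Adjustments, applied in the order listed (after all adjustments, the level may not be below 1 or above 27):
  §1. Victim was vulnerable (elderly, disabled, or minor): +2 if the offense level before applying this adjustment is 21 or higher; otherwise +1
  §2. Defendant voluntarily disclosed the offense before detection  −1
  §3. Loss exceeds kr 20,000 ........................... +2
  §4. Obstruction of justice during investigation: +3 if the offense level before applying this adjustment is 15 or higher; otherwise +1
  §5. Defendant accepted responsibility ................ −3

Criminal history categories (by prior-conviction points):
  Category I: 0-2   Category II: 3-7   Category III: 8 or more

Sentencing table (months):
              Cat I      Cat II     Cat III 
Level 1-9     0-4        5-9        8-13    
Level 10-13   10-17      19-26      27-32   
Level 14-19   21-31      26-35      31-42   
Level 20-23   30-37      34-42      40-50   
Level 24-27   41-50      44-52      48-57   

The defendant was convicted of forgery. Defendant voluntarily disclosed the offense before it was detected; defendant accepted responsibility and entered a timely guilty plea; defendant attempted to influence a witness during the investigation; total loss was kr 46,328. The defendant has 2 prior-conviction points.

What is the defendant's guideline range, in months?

Base offense level for forgery: 19.
§2 applies: 19 − 1 = 18.
§3 applies: 18 + 2 = 20.
§4 applies (level before this adjustment is 20 ≥ 15, so +3): 20 + 3 = 23.
§5 applies: 23 − 3 = 20.
Final offense level: 20.
Criminal history: 2 prior points → Category I (0-2).
Level 20 falls in the 20-23 band.
Grid: Level 20-23 × Category I = 30-37 months.

30-37 months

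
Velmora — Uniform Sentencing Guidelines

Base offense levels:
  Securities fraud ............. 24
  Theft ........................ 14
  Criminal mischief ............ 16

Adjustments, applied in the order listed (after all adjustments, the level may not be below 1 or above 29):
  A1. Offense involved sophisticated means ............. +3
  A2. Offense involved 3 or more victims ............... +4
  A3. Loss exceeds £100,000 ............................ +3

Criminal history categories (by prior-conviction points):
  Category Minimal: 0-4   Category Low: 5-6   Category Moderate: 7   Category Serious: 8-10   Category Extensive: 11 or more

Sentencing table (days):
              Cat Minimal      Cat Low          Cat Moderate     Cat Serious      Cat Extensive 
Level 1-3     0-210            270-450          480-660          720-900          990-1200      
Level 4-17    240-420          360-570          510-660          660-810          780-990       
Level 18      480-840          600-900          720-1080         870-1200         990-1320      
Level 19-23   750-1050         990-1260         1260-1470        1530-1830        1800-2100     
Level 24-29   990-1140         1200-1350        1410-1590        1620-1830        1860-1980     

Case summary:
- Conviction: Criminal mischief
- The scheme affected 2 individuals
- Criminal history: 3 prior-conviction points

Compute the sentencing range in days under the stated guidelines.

Base offense level for criminal mischief: 16.
Final offense level: 16.
Criminal history: 3 prior points → Category Minimal (0-4).
Level 16 falls in the 4-17 band.
Grid: Level 4-17 × Category Minimal = 240-420 days.

240-420 days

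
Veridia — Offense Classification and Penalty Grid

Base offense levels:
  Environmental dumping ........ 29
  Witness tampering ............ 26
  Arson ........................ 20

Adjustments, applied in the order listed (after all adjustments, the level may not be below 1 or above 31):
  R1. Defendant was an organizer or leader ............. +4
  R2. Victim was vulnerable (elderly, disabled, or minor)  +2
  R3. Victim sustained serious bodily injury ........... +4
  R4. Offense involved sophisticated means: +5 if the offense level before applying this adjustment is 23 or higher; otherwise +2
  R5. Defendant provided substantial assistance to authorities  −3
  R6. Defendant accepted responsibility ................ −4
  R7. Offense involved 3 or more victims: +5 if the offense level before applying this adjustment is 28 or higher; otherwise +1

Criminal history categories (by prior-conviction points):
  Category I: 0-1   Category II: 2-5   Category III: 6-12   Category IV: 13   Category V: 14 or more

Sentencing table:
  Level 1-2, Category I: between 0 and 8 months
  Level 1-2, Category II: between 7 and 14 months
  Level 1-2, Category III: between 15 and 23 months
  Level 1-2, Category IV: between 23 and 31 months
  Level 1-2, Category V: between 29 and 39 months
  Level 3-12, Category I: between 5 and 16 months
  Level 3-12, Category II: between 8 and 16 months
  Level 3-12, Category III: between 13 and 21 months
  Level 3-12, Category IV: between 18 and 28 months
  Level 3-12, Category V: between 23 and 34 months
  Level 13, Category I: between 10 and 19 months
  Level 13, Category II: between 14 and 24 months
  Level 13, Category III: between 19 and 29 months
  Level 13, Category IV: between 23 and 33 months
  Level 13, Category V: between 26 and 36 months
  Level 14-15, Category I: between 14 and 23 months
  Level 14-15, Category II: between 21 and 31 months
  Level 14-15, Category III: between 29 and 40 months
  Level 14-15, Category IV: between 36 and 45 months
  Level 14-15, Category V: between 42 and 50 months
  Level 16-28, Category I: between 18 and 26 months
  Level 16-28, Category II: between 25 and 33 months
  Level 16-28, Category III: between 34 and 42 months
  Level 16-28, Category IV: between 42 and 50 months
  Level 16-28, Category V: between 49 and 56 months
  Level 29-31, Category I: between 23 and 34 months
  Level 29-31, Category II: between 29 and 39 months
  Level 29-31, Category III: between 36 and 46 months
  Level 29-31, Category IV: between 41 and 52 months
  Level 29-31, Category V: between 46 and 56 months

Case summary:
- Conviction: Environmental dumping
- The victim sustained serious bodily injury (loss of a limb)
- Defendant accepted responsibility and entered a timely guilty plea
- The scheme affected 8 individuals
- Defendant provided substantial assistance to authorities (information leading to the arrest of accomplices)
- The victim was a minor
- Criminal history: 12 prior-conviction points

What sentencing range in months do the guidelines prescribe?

36-46 months

Base offense level for environmental dumping: 29.
R2 applies: 29 + 2 = 31.
R3 applies: 31 + 4 = 35.
R4 does not apply.
R5 applies: 35 − 3 = 32.
R6 applies: 32 − 4 = 28.
R7 applies (level before this adjustment is 28 ≥ 28, so +5): 28 + 5 = 33.
Level 33 exceeds the maximum of 31; capped at 31.
Final offense level: 31.
Criminal history: 12 prior points → Category III (6-12).
Level 31 falls in the 29-31 band.
Grid: Level 29-31 × Category III = 36-46 months.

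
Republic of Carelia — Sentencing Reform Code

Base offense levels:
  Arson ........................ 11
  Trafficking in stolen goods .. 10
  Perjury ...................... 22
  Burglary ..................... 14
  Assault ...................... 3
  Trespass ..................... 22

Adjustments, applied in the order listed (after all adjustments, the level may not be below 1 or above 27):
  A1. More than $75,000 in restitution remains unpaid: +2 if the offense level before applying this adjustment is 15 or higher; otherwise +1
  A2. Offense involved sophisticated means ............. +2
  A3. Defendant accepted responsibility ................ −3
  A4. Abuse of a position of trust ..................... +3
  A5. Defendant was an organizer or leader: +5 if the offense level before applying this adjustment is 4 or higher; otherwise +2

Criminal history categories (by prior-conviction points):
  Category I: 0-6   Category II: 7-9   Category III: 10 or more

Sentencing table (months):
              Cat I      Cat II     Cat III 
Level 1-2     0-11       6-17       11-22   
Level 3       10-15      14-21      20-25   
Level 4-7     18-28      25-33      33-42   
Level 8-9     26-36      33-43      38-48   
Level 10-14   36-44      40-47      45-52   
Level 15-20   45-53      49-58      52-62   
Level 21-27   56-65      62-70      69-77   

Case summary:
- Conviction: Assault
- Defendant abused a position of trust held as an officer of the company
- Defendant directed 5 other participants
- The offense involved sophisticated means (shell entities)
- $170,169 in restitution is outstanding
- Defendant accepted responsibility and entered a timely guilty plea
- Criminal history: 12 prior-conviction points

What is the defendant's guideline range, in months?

45-52 months

Base offense level for assault: 3.
A1 applies (level before this adjustment is 3 < 15, so +1): 3 + 1 = 4.
A2 applies: 4 + 2 = 6.
A3 applies: 6 − 3 = 3.
A4 applies: 3 + 3 = 6.
A5 applies (level before this adjustment is 6 ≥ 4, so +5): 6 + 5 = 11.
Final offense level: 11.
Criminal history: 12 prior points → Category III (10+).
Level 11 falls in the 10-14 band.
Grid: Level 10-14 × Category III = 45-52 months.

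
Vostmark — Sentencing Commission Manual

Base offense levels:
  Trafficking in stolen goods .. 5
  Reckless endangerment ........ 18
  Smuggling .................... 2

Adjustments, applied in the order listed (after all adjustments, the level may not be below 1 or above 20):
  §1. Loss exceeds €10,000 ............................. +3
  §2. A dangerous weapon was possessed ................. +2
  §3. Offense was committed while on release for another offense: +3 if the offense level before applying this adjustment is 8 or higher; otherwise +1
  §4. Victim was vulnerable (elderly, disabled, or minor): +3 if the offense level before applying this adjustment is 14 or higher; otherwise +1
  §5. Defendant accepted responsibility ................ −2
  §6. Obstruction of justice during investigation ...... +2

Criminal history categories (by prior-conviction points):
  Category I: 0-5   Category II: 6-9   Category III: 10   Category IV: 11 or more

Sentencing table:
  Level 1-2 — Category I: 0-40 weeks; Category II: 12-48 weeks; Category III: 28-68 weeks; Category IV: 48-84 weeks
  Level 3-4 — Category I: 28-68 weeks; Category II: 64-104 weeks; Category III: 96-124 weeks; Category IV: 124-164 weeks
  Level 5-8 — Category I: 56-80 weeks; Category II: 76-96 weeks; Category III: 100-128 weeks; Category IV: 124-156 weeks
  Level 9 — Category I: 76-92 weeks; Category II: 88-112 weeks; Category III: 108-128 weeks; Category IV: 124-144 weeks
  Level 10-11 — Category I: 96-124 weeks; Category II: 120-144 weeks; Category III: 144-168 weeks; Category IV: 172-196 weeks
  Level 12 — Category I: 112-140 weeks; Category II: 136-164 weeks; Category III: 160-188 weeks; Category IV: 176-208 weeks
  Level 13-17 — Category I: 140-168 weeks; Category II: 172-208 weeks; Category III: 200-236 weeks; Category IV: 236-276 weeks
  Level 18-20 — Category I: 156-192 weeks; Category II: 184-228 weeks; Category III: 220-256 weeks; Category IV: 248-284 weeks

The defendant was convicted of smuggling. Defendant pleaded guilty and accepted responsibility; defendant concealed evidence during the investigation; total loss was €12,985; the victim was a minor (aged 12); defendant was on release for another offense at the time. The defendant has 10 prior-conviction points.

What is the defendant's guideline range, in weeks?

100-128 weeks

Base offense level for smuggling: 2.
§1 applies: 2 + 3 = 5.
§2 does not apply.
§3 applies (level before this adjustment is 5 < 8, so +1): 5 + 1 = 6.
§4 applies (level before this adjustment is 6 < 14, so +1): 6 + 1 = 7.
§5 applies: 7 − 2 = 5.
§6 applies: 5 + 2 = 7.
Final offense level: 7.
Criminal history: 10 prior points → Category III (10).
Level 7 falls in the 5-8 band.
Grid: Level 5-8 × Category III = 100-128 weeks.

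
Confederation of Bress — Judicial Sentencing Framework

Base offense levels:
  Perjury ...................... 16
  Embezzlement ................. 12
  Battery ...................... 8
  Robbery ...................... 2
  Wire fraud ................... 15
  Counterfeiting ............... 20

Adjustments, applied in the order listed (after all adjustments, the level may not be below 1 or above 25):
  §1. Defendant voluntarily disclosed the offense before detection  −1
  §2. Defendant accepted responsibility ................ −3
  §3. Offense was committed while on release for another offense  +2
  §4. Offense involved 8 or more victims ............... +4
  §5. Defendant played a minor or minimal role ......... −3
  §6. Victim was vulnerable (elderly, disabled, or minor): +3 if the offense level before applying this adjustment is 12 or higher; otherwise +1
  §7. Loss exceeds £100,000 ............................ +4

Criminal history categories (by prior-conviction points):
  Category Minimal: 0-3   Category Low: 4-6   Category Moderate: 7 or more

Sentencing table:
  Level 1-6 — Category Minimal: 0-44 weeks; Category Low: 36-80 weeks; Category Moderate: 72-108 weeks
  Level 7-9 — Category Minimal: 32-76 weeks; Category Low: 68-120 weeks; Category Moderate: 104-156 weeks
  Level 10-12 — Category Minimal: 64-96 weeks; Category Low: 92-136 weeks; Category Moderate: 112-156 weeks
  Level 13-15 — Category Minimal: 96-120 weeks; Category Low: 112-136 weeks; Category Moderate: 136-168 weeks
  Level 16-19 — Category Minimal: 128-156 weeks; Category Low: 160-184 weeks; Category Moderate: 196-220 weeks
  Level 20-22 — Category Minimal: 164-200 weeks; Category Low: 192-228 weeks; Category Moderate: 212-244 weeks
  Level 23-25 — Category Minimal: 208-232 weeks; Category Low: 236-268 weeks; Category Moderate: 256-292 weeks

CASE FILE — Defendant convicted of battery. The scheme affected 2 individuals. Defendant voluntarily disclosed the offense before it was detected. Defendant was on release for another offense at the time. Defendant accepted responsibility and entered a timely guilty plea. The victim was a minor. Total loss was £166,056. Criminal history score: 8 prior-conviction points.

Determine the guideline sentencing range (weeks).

112-156 weeks

Base offense level for battery: 8.
§1 applies: 8 − 1 = 7.
§2 applies: 7 − 3 = 4.
§3 applies: 4 + 2 = 6.
§4 does not apply.
§5 does not apply.
§6 applies (level before this adjustment is 6 < 12, so +1): 6 + 1 = 7.
§7 applies: 7 + 4 = 11.
Final offense level: 11.
Criminal history: 8 prior points → Category Moderate (7+).
Level 11 falls in the 10-12 band.
Grid: Level 10-12 × Category Moderate = 112-156 weeks.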